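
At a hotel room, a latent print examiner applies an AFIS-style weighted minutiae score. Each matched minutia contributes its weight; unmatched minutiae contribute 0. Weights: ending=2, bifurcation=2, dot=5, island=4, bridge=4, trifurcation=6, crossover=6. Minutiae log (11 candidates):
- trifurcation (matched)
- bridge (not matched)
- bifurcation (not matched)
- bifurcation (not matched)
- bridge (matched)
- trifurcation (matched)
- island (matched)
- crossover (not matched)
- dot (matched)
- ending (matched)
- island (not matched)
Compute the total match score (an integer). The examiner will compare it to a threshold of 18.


Weighted minutiae match score:
  trifurcation: matched, +6 (running total 6)
  bridge: not matched, +0
  bifurcation: not matched, +0
  bifurcation: not matched, +0
  bridge: matched, +4 (running total 10)
  trifurcation: matched, +6 (running total 16)
  island: matched, +4 (running total 20)
  crossover: not matched, +0
  dot: matched, +5 (running total 25)
  ending: matched, +2 (running total 27)
  island: not matched, +0
Total score = 27
Threshold = 18; verdict = identification

27


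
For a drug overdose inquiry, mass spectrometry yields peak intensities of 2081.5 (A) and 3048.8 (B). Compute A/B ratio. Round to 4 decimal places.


Spectral peak ratio:
Peak A = 2081.5 counts
Peak B = 3048.8 counts
Ratio = 2081.5 / 3048.8 = 0.6827

0.6827


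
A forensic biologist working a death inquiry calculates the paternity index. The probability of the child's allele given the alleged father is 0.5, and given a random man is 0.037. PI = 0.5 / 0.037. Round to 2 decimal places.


Paternity Index calculation:
PI = P(allele|father) / P(allele|random)
PI = 0.5 / 0.037
PI = 13.51

13.51


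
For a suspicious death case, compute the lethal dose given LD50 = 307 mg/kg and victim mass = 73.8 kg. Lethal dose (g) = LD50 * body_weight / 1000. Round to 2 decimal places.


Lethal dose calculation:
Lethal dose = LD50 * body_weight / 1000
= 307 * 73.8 / 1000
= 22656.6 / 1000
= 22.66 g

22.66


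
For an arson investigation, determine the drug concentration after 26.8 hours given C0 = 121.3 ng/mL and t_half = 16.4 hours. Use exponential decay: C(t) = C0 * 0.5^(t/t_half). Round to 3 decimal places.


Drug concentration decay:
Number of half-lives = t / t_half = 26.8 / 16.4 = 1.634146
Decay factor = 0.5^1.634146 = 0.32216105
C(t) = 121.3 * 0.32216105 = 39.078 ng/mL

39.078


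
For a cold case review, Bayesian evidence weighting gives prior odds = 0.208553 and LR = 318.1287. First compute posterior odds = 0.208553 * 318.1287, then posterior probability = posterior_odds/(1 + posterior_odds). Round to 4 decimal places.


Bayesian evidence evaluation:
Posterior odds = prior_odds * LR = 0.208553 * 318.1287 = 66.34669
Posterior probability = posterior_odds / (1 + posterior_odds)
= 66.34669 / (1 + 66.34669)
= 66.34669 / 67.34669
= 0.9852

0.9852


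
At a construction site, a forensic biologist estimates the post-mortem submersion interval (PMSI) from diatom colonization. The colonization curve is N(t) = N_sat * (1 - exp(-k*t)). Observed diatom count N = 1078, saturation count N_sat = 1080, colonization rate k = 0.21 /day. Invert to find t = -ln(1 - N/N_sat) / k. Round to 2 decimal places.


PMSI from diatom colonization curve:
N / N_sat = 1078 / 1080 = 0.998148
1 - N/N_sat = 0.001852
ln(1 - N/N_sat) = -6.291489
t = -ln(1 - N/N_sat) / k = -(-6.291489) / 0.21 = 29.96 days

29.96


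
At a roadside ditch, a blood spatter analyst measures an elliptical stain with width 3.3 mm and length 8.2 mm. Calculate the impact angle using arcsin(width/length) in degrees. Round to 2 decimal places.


Blood spatter impact angle calculation:
width / length = 3.3 / 8.2 = 0.402439
angle = arcsin(0.402439)
angle = 23.73 degrees

23.73


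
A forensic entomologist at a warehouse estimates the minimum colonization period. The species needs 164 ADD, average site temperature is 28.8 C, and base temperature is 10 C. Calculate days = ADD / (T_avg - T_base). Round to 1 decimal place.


Insect development time:
Effective temperature = avg_temp - T_base = 28.8 - 10 = 18.8 C
Days = ADD / effective_temp = 164 / 18.8 = 8.7 days

8.7


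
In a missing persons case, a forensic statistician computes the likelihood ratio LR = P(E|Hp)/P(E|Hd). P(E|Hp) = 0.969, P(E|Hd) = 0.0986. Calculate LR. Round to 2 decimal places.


Likelihood ratio calculation:
LR = P(E|Hp) / P(E|Hd)
LR = 0.969 / 0.0986
LR = 9.83

9.83


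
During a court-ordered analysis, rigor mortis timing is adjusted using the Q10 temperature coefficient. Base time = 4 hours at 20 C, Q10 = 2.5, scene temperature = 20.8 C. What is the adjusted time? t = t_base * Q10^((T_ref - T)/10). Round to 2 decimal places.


Rigor mortis time adjustment:
Exponent = (T_ref - T_actual) / 10 = (20 - 20.8) / 10 = -0.08
Q10 factor = 2.5^-0.08 = 0.92932
t_adjusted = 4 * 0.92932 = 3.72 hours

3.72


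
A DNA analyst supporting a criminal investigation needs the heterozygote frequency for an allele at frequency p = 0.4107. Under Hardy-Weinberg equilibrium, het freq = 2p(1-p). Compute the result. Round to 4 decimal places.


Hardy-Weinberg heterozygote frequency:
q = 1 - p = 1 - 0.4107 = 0.5893
2pq = 2 * 0.4107 * 0.5893 = 0.4841

0.4841


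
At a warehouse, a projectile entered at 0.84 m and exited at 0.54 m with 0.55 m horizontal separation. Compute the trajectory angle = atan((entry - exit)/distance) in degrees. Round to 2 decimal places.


Bullet trajectory angle:
Height difference = 0.84 - 0.54 = 0.3 m
angle = atan(0.3 / 0.55)
angle = atan(0.545455)
angle = 28.61 degrees

28.61


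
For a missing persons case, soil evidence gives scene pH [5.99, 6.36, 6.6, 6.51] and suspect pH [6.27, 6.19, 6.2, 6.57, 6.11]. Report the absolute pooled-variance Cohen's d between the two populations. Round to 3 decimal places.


Pooled-variance Cohen's d for soil pH comparison:
Scene mean = 25.46 / 4 = 6.365
Suspect mean = 31.34 / 5 = 6.268
Scene sample variance s_s^2 = 0.0723
Suspect sample variance s_c^2 = 0.03172
Pooled variance = ((n_s-1)*s_s^2 + (n_c-1)*s_c^2) / (n_s + n_c - 2) = 0.049111
Pooled SD = sqrt(0.049111) = 0.22161
Mean difference = 0.097
|d| = |0.097| / 0.22161 = 0.438

0.438


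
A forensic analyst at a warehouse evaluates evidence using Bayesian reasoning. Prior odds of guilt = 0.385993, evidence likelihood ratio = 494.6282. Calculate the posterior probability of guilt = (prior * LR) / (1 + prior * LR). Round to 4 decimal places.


Bayesian evidence evaluation:
Posterior odds = prior_odds * LR = 0.385993 * 494.6282 = 190.923
Posterior probability = posterior_odds / (1 + posterior_odds)
= 190.923 / (1 + 190.923)
= 190.923 / 191.923
= 0.9948

0.9948


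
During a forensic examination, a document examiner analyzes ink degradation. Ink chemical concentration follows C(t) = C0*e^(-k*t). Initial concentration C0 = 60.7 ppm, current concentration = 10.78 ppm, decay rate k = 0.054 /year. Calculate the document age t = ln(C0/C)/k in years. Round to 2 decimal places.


Document age estimation:
C0/C = 60.7 / 10.78 = 5.630798
ln(C0/C) = 1.728251
t = 1.728251 / 0.054 = 32.00 years

32.00


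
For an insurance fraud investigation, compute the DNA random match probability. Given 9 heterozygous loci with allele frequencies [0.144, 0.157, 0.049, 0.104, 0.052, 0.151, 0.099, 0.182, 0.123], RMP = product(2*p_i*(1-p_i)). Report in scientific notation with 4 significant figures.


Computing RMP for 9 loci:
Locus 1: 2 * 0.144 * 0.856 = 0.246528
Locus 2: 2 * 0.157 * 0.843 = 0.264702
Locus 3: 2 * 0.049 * 0.951 = 0.093198
Locus 4: 2 * 0.104 * 0.896 = 0.186368
Locus 5: 2 * 0.052 * 0.948 = 0.098592
Locus 6: 2 * 0.151 * 0.849 = 0.256398
Locus 7: 2 * 0.099 * 0.901 = 0.178398
Locus 8: 2 * 0.182 * 0.818 = 0.297752
Locus 9: 2 * 0.123 * 0.877 = 0.215742
RMP = 3.284e-07

3.284e-07


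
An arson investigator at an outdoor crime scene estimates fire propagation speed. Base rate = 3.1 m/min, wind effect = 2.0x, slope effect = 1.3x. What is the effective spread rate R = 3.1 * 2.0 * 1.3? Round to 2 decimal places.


Fire spread rate calculation:
R = R0 * wind_factor * slope_factor
= 3.1 * 2.0 * 1.3
= 6.2 * 1.3
= 8.06 m/min

8.06


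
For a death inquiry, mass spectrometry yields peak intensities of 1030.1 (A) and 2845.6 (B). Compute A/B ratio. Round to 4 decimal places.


Spectral peak ratio:
Peak A = 1030.1 counts
Peak B = 2845.6 counts
Ratio = 1030.1 / 2845.6 = 0.3620

0.3620


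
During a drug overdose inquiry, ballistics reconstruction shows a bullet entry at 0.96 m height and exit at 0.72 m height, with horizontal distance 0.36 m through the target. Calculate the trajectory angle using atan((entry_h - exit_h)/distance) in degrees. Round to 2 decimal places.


Bullet trajectory angle:
Height difference = 0.96 - 0.72 = 0.24 m
angle = atan(0.24 / 0.36)
angle = atan(0.666667)
angle = 33.69 degrees

33.69


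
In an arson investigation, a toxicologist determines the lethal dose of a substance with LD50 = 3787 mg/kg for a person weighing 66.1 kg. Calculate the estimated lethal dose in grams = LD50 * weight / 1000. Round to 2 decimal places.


Lethal dose calculation:
Lethal dose = LD50 * body_weight / 1000
= 3787 * 66.1 / 1000
= 250320.7 / 1000
= 250.32 g

250.32


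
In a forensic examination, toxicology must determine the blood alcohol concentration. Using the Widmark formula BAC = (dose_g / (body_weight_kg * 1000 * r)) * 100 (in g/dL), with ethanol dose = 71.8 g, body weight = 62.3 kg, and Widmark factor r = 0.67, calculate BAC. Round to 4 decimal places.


Applying the Widmark formula:
BAC = (dose_g / (body_wt * 1000 * r)) * 100
Denominator = 62.3 * 1000 * 0.67 = 41741
BAC = (71.8 / 41741) * 100
BAC = 0.1720 g/dL

0.1720


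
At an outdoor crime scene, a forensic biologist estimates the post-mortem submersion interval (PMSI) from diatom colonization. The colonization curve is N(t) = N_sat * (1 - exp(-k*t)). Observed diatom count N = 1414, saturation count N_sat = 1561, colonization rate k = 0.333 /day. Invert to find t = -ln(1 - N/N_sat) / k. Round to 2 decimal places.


PMSI from diatom colonization curve:
N / N_sat = 1414 / 1561 = 0.90583
1 - N/N_sat = 0.09417
ln(1 - N/N_sat) = -2.362654
t = -ln(1 - N/N_sat) / k = -(-2.362654) / 0.333 = 7.10 days

7.10


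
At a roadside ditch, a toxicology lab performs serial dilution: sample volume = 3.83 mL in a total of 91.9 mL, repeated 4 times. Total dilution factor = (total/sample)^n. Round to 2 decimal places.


Dilution factor calculation:
Single dilution = V_total / V_sample = 91.9 / 3.83 ≈ 23.994778
Number of dilutions = 4
Total DF = (91.9 / 3.83)^4 (full precision, rounded at the end) = 331487.34

331487.34


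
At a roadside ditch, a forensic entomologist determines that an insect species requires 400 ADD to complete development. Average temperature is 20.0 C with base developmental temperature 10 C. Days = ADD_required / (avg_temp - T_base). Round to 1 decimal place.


Insect development time:
Effective temperature = avg_temp - T_base = 20.0 - 10 = 10.0 C
Days = ADD / effective_temp = 400 / 10.0 = 40.0 days

40.0


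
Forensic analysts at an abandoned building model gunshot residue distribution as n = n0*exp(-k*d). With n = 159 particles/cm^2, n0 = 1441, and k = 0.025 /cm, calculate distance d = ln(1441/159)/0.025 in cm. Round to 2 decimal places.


GSR distance calculation:
n0/n = 1441 / 159 = 9.062893
ln(n0/n) = 2.204188
d = 2.204188 / 0.025 = 88.17 cm

88.17


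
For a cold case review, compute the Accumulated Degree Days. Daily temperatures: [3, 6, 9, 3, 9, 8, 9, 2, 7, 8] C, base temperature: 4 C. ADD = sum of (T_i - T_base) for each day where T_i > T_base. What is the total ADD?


Computing ADD day by day:
Day 1: max(0, 3 - 4) = 0
Day 2: max(0, 6 - 4) = 2
Day 3: max(0, 9 - 4) = 5
Day 4: max(0, 3 - 4) = 0
Day 5: max(0, 9 - 4) = 5
Day 6: max(0, 8 - 4) = 4
Day 7: max(0, 9 - 4) = 5
Day 8: max(0, 2 - 4) = 0
Day 9: max(0, 7 - 4) = 3
Day 10: max(0, 8 - 4) = 4
Total ADD = 28

28


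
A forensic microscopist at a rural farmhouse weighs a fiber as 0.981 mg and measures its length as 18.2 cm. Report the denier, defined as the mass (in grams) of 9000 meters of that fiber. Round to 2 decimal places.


Denier calculation:
Mass in grams = 0.981 mg / 1000 = 0.000981 g
Length in meters = 18.2 cm / 100 = 0.182 m
Linear density = mass / length = 0.000981 / 0.182 = 0.00539011 g/m
Denier = (g/m) * 9000 = 0.00539011 * 9000 = 48.51

48.51


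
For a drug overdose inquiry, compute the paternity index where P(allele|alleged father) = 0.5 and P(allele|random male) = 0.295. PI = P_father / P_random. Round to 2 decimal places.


Paternity Index calculation:
PI = P(allele|father) / P(allele|random)
PI = 0.5 / 0.295
PI = 1.69

1.69


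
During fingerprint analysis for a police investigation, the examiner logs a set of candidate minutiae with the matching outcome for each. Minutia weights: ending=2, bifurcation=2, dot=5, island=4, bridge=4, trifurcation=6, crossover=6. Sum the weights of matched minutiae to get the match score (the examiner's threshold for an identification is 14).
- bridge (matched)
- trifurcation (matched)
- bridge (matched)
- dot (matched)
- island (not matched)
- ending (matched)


Weighted minutiae match score:
  bridge: matched, +4 (running total 4)
  trifurcation: matched, +6 (running total 10)
  bridge: matched, +4 (running total 14)
  dot: matched, +5 (running total 19)
  island: not matched, +0
  ending: matched, +2 (running total 21)
Total score = 21
Threshold = 14; verdict = identification

21


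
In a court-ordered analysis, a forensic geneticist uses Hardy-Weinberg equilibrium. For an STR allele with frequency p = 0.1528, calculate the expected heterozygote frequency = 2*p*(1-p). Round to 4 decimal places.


Hardy-Weinberg heterozygote frequency:
q = 1 - p = 1 - 0.1528 = 0.8472
2pq = 2 * 0.1528 * 0.8472 = 0.2589

0.2589


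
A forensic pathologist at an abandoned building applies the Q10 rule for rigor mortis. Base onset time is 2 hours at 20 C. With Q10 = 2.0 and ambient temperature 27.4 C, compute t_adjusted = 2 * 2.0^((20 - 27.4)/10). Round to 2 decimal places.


Rigor mortis time adjustment:
Exponent = (T_ref - T_actual) / 10 = (20 - 27.4) / 10 = -0.74
Q10 factor = 2.0^-0.74 = 0.59874
t_adjusted = 2 * 0.59874 = 1.20 hours

1.20


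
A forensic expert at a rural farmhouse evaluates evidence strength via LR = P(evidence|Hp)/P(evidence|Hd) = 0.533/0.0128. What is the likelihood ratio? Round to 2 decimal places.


Likelihood ratio calculation:
LR = P(E|Hp) / P(E|Hd)
LR = 0.533 / 0.0128
LR = 41.64

41.64


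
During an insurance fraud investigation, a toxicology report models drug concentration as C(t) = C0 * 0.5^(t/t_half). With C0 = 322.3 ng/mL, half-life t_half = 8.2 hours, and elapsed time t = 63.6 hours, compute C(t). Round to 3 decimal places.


Drug concentration decay:
Number of half-lives = t / t_half = 63.6 / 8.2 = 7.756098
Decay factor = 0.5^7.756098 = 0.00462575
C(t) = 322.3 * 0.00462575 = 1.491 ng/mL

1.491


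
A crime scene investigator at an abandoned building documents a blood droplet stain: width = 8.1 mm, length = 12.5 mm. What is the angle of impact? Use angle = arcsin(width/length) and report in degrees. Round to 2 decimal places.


Blood spatter impact angle calculation:
width / length = 8.1 / 12.5 = 0.648
angle = arcsin(0.648)
angle = 40.39 degrees

40.39


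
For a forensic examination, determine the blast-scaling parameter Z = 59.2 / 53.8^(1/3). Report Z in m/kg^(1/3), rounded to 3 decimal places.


Scaled distance calculation:
W^(1/3) = 53.8^(1/3) = 3.775091
Z = R / W^(1/3) = 59.2 / 3.775091
Z = 15.682 m/kg^(1/3)

15.682


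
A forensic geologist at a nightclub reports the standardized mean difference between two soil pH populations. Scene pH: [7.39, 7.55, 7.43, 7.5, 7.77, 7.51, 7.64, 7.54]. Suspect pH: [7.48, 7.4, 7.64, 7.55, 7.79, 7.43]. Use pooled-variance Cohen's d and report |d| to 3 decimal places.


Pooled-variance Cohen's d for soil pH comparison:
Scene mean = 60.33 / 8 = 7.54125
Suspect mean = 45.29 / 6 = 7.548333
Scene sample variance s_s^2 = 0.014298
Suspect sample variance s_c^2 = 0.021497
Pooled variance = ((n_s-1)*s_s^2 + (n_c-1)*s_c^2) / (n_s + n_c - 2) = 0.017298
Pooled SD = sqrt(0.017298) = 0.131522
Mean difference = -0.007083
|d| = |-0.007083| / 0.131522 = 0.054

0.054


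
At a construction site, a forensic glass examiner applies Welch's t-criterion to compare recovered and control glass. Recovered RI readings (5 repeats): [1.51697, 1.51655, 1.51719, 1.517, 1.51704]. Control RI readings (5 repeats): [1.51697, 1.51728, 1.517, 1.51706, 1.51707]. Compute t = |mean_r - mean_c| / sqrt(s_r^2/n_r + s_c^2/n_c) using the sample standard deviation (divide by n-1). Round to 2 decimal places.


Welch's t-criterion for glass RI comparison:
Recovered mean = sum / n_r = 7.58475 / 5 = 1.51695
Control mean = sum / n_c = 7.58538 / 5 = 1.517076
Recovered sample variance s_r^2 = 5.715e-08
Control sample variance s_c^2 = 1.473e-08
Welch SE (unpooled) = sqrt(s_r^2/n_r + s_c^2/n_c) = sqrt(1.143e-08 + 2.946e-09) = sqrt(1.4376e-08) = 0.0001199
|mean_r - mean_c| = 0.000126
t = 0.000126 / 0.0001199 = 1.05

1.05


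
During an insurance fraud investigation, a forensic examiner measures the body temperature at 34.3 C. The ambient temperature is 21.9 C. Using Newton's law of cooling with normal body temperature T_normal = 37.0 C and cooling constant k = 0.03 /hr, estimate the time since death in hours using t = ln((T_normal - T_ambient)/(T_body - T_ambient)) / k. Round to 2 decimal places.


Using Newton's law of cooling:
t = ln((T_normal - T_ambient) / (T_body - T_ambient)) / k
T_normal - T_ambient = 15.1
T_body - T_ambient = 12.4
Ratio = 1.217742
ln(ratio) = 0.196998
t = 0.196998 / 0.03 = 6.57 hours

6.57


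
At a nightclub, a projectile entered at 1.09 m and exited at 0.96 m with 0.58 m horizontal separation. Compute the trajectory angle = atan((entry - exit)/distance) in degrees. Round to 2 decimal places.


Bullet trajectory angle:
Height difference = 1.09 - 0.96 = 0.13 m
angle = atan(0.13 / 0.58)
angle = atan(0.224138)
angle = 12.63 degrees

12.63


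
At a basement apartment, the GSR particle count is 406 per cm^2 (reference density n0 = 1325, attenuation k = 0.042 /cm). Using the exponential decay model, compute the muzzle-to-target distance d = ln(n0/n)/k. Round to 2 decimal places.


GSR distance calculation:
n0/n = 1325 / 406 = 3.263547
ln(n0/n) = 1.182815
d = 1.182815 / 0.042 = 28.16 cm

28.16


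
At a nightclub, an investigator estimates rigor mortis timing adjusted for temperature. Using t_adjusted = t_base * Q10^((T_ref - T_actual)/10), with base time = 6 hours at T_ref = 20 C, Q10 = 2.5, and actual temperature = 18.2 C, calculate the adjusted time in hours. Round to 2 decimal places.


Rigor mortis time adjustment:
Exponent = (T_ref - T_actual) / 10 = (20 - 18.2) / 10 = 0.18
Q10 factor = 2.5^0.18 = 1.17931
t_adjusted = 6 * 1.17931 = 7.08 hours

7.08


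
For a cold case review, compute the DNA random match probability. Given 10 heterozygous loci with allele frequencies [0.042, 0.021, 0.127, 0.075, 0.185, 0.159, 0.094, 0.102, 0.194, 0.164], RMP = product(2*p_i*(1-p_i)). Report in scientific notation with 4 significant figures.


Computing RMP for 10 loci:
Locus 1: 2 * 0.042 * 0.958 = 0.080472
Locus 2: 2 * 0.021 * 0.979 = 0.041118
Locus 3: 2 * 0.127 * 0.873 = 0.221742
Locus 4: 2 * 0.075 * 0.925 = 0.13875
Locus 5: 2 * 0.185 * 0.815 = 0.30155
Locus 6: 2 * 0.159 * 0.841 = 0.267438
Locus 7: 2 * 0.094 * 0.906 = 0.170328
Locus 8: 2 * 0.102 * 0.898 = 0.183192
Locus 9: 2 * 0.194 * 0.806 = 0.312728
Locus 10: 2 * 0.164 * 0.836 = 0.274208
RMP = 2.197e-08

2.197e-08


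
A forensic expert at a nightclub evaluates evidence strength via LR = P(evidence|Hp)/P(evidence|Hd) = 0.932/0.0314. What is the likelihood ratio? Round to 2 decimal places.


Likelihood ratio calculation:
LR = P(E|Hp) / P(E|Hd)
LR = 0.932 / 0.0314
LR = 29.68

29.68


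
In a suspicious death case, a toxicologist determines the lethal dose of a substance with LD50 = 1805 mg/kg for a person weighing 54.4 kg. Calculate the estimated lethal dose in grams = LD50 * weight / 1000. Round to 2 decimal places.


Lethal dose calculation:
Lethal dose = LD50 * body_weight / 1000
= 1805 * 54.4 / 1000
= 98192 / 1000
= 98.19 g

98.19


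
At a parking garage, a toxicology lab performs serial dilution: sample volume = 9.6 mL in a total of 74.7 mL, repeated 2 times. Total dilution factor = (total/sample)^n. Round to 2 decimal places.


Dilution factor calculation:
Single dilution = V_total / V_sample = 74.7 / 9.6 ≈ 7.78125
Number of dilutions = 2
Total DF = (74.7 / 9.6)^2 (full precision, rounded at the end) = 60.55

60.55


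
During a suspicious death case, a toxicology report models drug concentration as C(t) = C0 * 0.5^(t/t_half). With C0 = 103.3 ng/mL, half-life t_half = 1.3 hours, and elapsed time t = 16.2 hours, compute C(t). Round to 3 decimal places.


Drug concentration decay:
Number of half-lives = t / t_half = 16.2 / 1.3 = 12.461538
Decay factor = 0.5^12.461538 = 0.0001773
C(t) = 103.3 * 0.0001773 = 0.018 ng/mL

0.018


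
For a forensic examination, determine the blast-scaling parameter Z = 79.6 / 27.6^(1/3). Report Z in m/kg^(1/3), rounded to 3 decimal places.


Scaled distance calculation:
W^(1/3) = 27.6^(1/3) = 3.02206
Z = R / W^(1/3) = 79.6 / 3.02206
Z = 26.340 m/kg^(1/3)

26.340


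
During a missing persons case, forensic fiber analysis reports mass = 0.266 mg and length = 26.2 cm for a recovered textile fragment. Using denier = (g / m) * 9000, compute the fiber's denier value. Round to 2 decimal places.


Denier calculation:
Mass in grams = 0.266 mg / 1000 = 0.000266 g
Length in meters = 26.2 cm / 100 = 0.262 m
Linear density = mass / length = 0.000266 / 0.262 = 0.00101527 g/m
Denier = (g/m) * 9000 = 0.00101527 * 9000 = 9.14

9.14


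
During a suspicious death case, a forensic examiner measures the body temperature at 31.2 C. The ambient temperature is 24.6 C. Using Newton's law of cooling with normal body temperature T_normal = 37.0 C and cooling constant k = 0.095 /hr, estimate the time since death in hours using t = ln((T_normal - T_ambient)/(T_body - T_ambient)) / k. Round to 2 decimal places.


Using Newton's law of cooling:
t = ln((T_normal - T_ambient) / (T_body - T_ambient)) / k
T_normal - T_ambient = 12.4
T_body - T_ambient = 6.6
Ratio = 1.878788
ln(ratio) = 0.630627
t = 0.630627 / 0.095 = 6.64 hours

6.64


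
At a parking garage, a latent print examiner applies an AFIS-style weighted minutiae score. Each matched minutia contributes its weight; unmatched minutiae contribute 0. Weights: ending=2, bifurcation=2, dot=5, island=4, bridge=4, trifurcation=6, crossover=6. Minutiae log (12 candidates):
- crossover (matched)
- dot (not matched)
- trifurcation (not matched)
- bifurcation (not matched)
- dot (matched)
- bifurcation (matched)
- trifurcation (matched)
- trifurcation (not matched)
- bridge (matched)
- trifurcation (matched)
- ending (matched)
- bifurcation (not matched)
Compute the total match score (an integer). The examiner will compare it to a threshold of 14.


Weighted minutiae match score:
  crossover: matched, +6 (running total 6)
  dot: not matched, +0
  trifurcation: not matched, +0
  bifurcation: not matched, +0
  dot: matched, +5 (running total 11)
  bifurcation: matched, +2 (running total 13)
  trifurcation: matched, +6 (running total 19)
  trifurcation: not matched, +0
  bridge: matched, +4 (running total 23)
  trifurcation: matched, +6 (running total 29)
  ending: matched, +2 (running total 31)
  bifurcation: not matched, +0
Total score = 31
Threshold = 14; verdict = identification

31


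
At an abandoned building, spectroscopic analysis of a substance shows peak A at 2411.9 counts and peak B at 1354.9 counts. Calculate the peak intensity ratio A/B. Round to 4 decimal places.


Spectral peak ratio:
Peak A = 2411.9 counts
Peak B = 1354.9 counts
Ratio = 2411.9 / 1354.9 = 1.7801

1.7801


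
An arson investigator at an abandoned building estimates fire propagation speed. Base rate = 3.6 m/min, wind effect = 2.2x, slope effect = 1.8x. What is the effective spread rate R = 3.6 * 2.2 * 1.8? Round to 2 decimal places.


Fire spread rate calculation:
R = R0 * wind_factor * slope_factor
= 3.6 * 2.2 * 1.8
= 7.92 * 1.8
= 14.26 m/min

14.26


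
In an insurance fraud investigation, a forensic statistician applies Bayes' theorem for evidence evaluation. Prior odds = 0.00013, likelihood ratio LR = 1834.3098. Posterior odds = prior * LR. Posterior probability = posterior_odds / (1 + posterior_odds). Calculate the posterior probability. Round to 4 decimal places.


Bayesian evidence evaluation:
Posterior odds = prior_odds * LR = 0.00013 * 1834.3098 = 0.2384603
Posterior probability = posterior_odds / (1 + posterior_odds)
= 0.2384603 / (1 + 0.2384603)
= 0.2384603 / 1.2384603
= 0.1925

0.1925


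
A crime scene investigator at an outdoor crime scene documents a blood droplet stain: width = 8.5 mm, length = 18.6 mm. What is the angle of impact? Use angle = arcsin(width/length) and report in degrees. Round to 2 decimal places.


Blood spatter impact angle calculation:
width / length = 8.5 / 18.6 = 0.456989
angle = arcsin(0.456989)
angle = 27.19 degrees

27.19


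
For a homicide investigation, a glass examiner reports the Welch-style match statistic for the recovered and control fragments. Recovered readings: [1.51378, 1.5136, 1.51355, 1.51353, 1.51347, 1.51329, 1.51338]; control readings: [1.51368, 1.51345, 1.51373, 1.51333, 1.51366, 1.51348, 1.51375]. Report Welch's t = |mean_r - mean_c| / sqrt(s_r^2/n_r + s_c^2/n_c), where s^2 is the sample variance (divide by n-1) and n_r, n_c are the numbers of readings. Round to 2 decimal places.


Welch's t-criterion for glass RI comparison:
Recovered mean = sum / n_r = 10.5946 / 7 = 1.5135143
Control mean = sum / n_c = 10.59508 / 7 = 1.5135829
Recovered sample variance s_r^2 = 2.49619e-08
Control sample variance s_c^2 = 2.61905e-08
Welch SE (unpooled) = sqrt(s_r^2/n_r + s_c^2/n_c) = sqrt(3.56599e-09 + 3.7415e-09) = sqrt(7.30749e-09) = 8.54839e-05
|mean_r - mean_c| = 6.85714e-05
t = 6.85714e-05 / 8.54839e-05 = 0.80

0.80


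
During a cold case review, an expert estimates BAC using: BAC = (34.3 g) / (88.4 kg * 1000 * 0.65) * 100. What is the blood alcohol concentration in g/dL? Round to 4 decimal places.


Applying the Widmark formula:
BAC = (dose_g / (body_wt * 1000 * r)) * 100
Denominator = 88.4 * 1000 * 0.65 = 57460
BAC = (34.3 / 57460) * 100
BAC = 0.0597 g/dL

0.0597


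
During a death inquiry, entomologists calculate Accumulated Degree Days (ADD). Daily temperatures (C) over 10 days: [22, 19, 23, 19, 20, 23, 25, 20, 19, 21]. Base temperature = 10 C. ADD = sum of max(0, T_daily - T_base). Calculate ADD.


Computing ADD day by day:
Day 1: max(0, 22 - 10) = 12
Day 2: max(0, 19 - 10) = 9
Day 3: max(0, 23 - 10) = 13
Day 4: max(0, 19 - 10) = 9
Day 5: max(0, 20 - 10) = 10
Day 6: max(0, 23 - 10) = 13
Day 7: max(0, 25 - 10) = 15
Day 8: max(0, 20 - 10) = 10
Day 9: max(0, 19 - 10) = 9
Day 10: max(0, 21 - 10) = 11
Total ADD = 111

111


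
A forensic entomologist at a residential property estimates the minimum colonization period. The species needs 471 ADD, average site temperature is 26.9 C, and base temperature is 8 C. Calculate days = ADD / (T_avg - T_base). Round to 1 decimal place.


Insect development time:
Effective temperature = avg_temp - T_base = 26.9 - 8 = 18.9 C
Days = ADD / effective_temp = 471 / 18.9 = 24.9 days

24.9


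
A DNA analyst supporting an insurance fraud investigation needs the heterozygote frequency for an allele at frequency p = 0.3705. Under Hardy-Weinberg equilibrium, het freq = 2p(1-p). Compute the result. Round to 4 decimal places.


Hardy-Weinberg heterozygote frequency:
q = 1 - p = 1 - 0.3705 = 0.6295
2pq = 2 * 0.3705 * 0.6295 = 0.4665

0.4665


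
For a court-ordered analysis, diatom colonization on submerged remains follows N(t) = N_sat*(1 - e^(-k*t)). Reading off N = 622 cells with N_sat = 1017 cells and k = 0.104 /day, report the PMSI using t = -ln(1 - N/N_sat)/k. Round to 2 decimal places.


PMSI from diatom colonization curve:
N / N_sat = 622 / 1017 = 0.611603
1 - N/N_sat = 0.388397
ln(1 - N/N_sat) = -0.945727
t = -ln(1 - N/N_sat) / k = -(-0.945727) / 0.104 = 9.09 days

9.09


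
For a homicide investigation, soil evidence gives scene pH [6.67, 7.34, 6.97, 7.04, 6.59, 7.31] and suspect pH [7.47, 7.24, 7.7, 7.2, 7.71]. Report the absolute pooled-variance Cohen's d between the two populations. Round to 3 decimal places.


Pooled-variance Cohen's d for soil pH comparison:
Scene mean = 41.92 / 6 = 6.986667
Suspect mean = 37.32 / 5 = 7.464
Scene sample variance s_s^2 = 0.098027
Suspect sample variance s_c^2 = 0.05903
Pooled variance = ((n_s-1)*s_s^2 + (n_c-1)*s_c^2) / (n_s + n_c - 2) = 0.080695
Pooled SD = sqrt(0.080695) = 0.284069
Mean difference = -0.477333
|d| = |-0.477333| / 0.284069 = 1.680

1.680


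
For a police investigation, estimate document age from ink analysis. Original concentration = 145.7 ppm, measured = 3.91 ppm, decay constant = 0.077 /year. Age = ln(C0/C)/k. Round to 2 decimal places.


Document age estimation:
C0/C = 145.7 / 3.91 = 37.263427
ln(C0/C) = 3.618012
t = 3.618012 / 0.077 = 46.99 years

46.99


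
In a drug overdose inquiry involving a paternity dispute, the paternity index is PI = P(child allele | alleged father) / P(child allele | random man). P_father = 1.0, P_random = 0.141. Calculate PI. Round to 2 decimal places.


Paternity Index calculation:
PI = P(allele|father) / P(allele|random)
PI = 1.0 / 0.141
PI = 7.09

7.09


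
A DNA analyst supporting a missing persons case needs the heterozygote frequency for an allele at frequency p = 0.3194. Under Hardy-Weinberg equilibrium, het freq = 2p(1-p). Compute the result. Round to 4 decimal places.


Hardy-Weinberg heterozygote frequency:
q = 1 - p = 1 - 0.3194 = 0.6806
2pq = 2 * 0.3194 * 0.6806 = 0.4348

0.4348


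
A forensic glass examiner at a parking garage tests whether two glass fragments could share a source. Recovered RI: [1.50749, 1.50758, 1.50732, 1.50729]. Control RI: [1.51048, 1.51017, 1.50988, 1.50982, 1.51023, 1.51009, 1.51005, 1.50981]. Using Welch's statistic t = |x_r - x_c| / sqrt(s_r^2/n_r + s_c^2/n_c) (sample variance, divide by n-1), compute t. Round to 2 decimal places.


Welch's t-criterion for glass RI comparison:
Recovered mean = sum / n_r = 6.02968 / 4 = 1.50742
Control mean = sum / n_c = 12.08053 / 8 = 1.5100662
Recovered sample variance s_r^2 = 1.91333e-08
Control sample variance s_c^2 = 5.29411e-08
Welch SE (unpooled) = sqrt(s_r^2/n_r + s_c^2/n_c) = sqrt(4.78333e-09 + 6.61763e-09) = sqrt(1.1401e-08) = 0.000106775
|mean_r - mean_c| = 0.00264625
t = 0.00264625 / 0.000106775 = 24.78

24.78


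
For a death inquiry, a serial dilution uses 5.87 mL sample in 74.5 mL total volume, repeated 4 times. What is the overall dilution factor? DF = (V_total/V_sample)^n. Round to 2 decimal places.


Dilution factor calculation:
Single dilution = V_total / V_sample = 74.5 / 5.87 ≈ 12.691652
Number of dilutions = 4
Total DF = (74.5 / 5.87)^4 (full precision, rounded at the end) = 25946.14

25946.14


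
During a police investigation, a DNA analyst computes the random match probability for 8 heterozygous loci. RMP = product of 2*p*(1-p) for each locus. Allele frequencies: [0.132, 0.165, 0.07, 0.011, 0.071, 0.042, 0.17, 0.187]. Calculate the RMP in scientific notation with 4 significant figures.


Computing RMP for 8 loci:
Locus 1: 2 * 0.132 * 0.868 = 0.229152
Locus 2: 2 * 0.165 * 0.835 = 0.27555
Locus 3: 2 * 0.07 * 0.93 = 0.1302
Locus 4: 2 * 0.011 * 0.989 = 0.021758
Locus 5: 2 * 0.071 * 0.929 = 0.131918
Locus 6: 2 * 0.042 * 0.958 = 0.080472
Locus 7: 2 * 0.17 * 0.83 = 0.2822
Locus 8: 2 * 0.187 * 0.813 = 0.304062
RMP = 1.629e-07

1.629e-07


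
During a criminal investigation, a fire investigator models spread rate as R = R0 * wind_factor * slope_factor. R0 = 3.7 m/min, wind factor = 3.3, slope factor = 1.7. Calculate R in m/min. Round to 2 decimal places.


Fire spread rate calculation:
R = R0 * wind_factor * slope_factor
= 3.7 * 3.3 * 1.7
= 12.21 * 1.7
= 20.76 m/min

20.76


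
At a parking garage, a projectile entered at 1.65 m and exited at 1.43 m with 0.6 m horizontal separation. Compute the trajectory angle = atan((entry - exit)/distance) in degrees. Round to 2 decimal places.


Bullet trajectory angle:
Height difference = 1.65 - 1.43 = 0.22 m
angle = atan(0.22 / 0.6)
angle = atan(0.366667)
angle = 20.14 degrees

20.14


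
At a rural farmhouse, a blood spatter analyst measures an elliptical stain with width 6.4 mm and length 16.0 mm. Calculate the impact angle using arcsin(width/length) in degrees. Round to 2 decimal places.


Blood spatter impact angle calculation:
width / length = 6.4 / 16.0 = 0.4
angle = arcsin(0.4)
angle = 23.58 degrees

23.58


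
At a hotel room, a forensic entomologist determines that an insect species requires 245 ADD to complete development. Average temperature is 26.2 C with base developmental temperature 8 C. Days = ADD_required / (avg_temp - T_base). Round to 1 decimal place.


Insect development time:
Effective temperature = avg_temp - T_base = 26.2 - 8 = 18.2 C
Days = ADD / effective_temp = 245 / 18.2 = 13.5 days

13.5


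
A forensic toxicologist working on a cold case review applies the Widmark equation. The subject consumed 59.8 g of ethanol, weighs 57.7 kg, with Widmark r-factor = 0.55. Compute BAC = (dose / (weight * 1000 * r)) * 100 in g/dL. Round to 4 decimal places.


Applying the Widmark formula:
BAC = (dose_g / (body_wt * 1000 * r)) * 100
Denominator = 57.7 * 1000 * 0.55 = 31735
BAC = (59.8 / 31735) * 100
BAC = 0.1884 g/dL

0.1884


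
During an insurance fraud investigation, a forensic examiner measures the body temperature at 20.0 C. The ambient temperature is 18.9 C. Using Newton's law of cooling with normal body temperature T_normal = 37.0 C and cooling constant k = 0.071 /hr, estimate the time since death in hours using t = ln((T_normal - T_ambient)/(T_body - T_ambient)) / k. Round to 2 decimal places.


Using Newton's law of cooling:
t = ln((T_normal - T_ambient) / (T_body - T_ambient)) / k
T_normal - T_ambient = 18.1
T_body - T_ambient = 1.1
Ratio = 16.454545
ln(ratio) = 2.800602
t = 2.800602 / 0.071 = 39.45 hours

39.45


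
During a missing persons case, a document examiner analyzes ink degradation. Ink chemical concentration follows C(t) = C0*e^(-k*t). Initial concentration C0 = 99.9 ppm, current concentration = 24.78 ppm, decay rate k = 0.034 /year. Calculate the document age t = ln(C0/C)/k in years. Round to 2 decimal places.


Document age estimation:
C0/C = 99.9 / 24.78 = 4.031477
ln(C0/C) = 1.394133
t = 1.394133 / 0.034 = 41.00 years

41.00


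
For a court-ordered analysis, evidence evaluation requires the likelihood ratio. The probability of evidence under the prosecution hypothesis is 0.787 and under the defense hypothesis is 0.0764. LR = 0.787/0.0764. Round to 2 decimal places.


Likelihood ratio calculation:
LR = P(E|Hp) / P(E|Hd)
LR = 0.787 / 0.0764
LR = 10.30

10.30


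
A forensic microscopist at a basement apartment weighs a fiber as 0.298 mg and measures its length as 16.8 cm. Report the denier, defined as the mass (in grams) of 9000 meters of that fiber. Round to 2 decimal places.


Denier calculation:
Mass in grams = 0.298 mg / 1000 = 0.000298 g
Length in meters = 16.8 cm / 100 = 0.168 m
Linear density = mass / length = 0.000298 / 0.168 = 0.00177381 g/m
Denier = (g/m) * 9000 = 0.00177381 * 9000 = 15.96

15.96


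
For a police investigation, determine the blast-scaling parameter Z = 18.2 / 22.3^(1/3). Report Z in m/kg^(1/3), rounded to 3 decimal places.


Scaled distance calculation:
W^(1/3) = 22.3^(1/3) = 2.814718
Z = R / W^(1/3) = 18.2 / 2.814718
Z = 6.466 m/kg^(1/3)

6.466


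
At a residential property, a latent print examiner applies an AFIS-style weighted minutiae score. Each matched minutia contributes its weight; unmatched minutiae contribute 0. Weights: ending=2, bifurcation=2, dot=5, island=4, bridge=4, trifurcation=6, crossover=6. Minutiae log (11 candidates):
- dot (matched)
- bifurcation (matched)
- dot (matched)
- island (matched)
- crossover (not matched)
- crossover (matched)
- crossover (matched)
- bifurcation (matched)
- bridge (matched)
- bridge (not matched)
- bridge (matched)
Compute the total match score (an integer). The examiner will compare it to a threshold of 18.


Weighted minutiae match score:
  dot: matched, +5 (running total 5)
  bifurcation: matched, +2 (running total 7)
  dot: matched, +5 (running total 12)
  island: matched, +4 (running total 16)
  crossover: not matched, +0
  crossover: matched, +6 (running total 22)
  crossover: matched, +6 (running total 28)
  bifurcation: matched, +2 (running total 30)
  bridge: matched, +4 (running total 34)
  bridge: not matched, +0
  bridge: matched, +4 (running total 38)
Total score = 38
Threshold = 18; verdict = identification

38


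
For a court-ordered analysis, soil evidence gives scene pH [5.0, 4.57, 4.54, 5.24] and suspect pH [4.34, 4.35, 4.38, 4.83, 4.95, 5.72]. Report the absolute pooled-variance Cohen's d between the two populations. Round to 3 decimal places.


Pooled-variance Cohen's d for soil pH comparison:
Scene mean = 19.35 / 4 = 4.8375
Suspect mean = 28.57 / 6 = 4.761667
Scene sample variance s_s^2 = 0.116158
Suspect sample variance s_c^2 = 0.290297
Pooled variance = ((n_s-1)*s_s^2 + (n_c-1)*s_c^2) / (n_s + n_c - 2) = 0.224995
Pooled SD = sqrt(0.224995) = 0.474336
Mean difference = 0.075833
|d| = |0.075833| / 0.474336 = 0.160

0.160


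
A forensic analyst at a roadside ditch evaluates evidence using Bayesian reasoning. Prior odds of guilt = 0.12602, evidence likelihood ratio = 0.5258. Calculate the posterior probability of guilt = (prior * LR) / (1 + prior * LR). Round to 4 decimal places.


Bayesian evidence evaluation:
Posterior odds = prior_odds * LR = 0.12602 * 0.5258 = 0.06626132
Posterior probability = posterior_odds / (1 + posterior_odds)
= 0.06626132 / (1 + 0.06626132)
= 0.06626132 / 1.06626132
= 0.0621

0.0621


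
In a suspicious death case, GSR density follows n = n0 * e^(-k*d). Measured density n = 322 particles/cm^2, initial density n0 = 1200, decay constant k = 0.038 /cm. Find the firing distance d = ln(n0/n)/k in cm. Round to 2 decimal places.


GSR distance calculation:
n0/n = 1200 / 322 = 3.726708
ln(n0/n) = 1.315525
d = 1.315525 / 0.038 = 34.62 cm

34.62


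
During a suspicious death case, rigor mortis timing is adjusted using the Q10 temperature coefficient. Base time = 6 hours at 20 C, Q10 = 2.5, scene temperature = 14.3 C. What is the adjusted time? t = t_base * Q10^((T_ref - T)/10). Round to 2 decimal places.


Rigor mortis time adjustment:
Exponent = (T_ref - T_actual) / 10 = (20 - 14.3) / 10 = 0.57
Q10 factor = 2.5^0.57 = 1.68588
t_adjusted = 6 * 1.68588 = 10.12 hours

10.12


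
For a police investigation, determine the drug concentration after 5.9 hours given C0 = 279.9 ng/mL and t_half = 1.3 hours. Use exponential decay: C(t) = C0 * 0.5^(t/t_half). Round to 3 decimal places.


Drug concentration decay:
Number of half-lives = t / t_half = 5.9 / 1.3 = 4.538462
Decay factor = 0.5^4.538462 = 0.04303153
C(t) = 279.9 * 0.04303153 = 12.045 ng/mL

12.045


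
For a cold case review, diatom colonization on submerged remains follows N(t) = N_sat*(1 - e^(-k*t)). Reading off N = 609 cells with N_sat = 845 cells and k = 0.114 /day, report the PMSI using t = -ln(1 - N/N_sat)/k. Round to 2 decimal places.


PMSI from diatom colonization curve:
N / N_sat = 609 / 845 = 0.72071
1 - N/N_sat = 0.27929
ln(1 - N/N_sat) = -1.275505
t = -ln(1 - N/N_sat) / k = -(-1.275505) / 0.114 = 11.19 days

11.19


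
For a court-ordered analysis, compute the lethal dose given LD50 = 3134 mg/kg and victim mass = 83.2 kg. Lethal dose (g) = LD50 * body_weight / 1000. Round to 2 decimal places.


Lethal dose calculation:
Lethal dose = LD50 * body_weight / 1000
= 3134 * 83.2 / 1000
= 260748.8 / 1000
= 260.75 g

260.75
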